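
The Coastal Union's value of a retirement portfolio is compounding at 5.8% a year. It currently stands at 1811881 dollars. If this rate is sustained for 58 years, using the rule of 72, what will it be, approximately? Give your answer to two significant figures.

It doubles every 72/5.8 ≈ 12.41 years, so 58 years is 4.67 doublings.
2^4.67 ≈ 25.46; 1811881 × 25.46 ≈ 46000000 dollars.

around 46000000 dollars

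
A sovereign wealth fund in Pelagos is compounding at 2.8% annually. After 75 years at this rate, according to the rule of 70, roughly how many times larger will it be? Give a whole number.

Doubling time ≈ 70/2.8 = 25.00 years.
75/25.00 ≈ 3 doublings, so about 2^3 = 8×.

≈ 8 times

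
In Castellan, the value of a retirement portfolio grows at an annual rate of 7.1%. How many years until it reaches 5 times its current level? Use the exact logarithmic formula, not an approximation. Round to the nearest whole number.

t = ln(5) / ln(1 + 0.071) = 1.6094 / 0.068593 ≈ 23.46.
≈ 23 years.

23 years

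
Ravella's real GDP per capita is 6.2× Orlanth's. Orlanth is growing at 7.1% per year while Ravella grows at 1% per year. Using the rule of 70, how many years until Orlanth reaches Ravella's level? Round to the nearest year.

Orlanth gains on Ravella at 7.1% − 1% = 6.1 points a year.
At that relative rate the gap halves every 70/6.1 ≈ 11.48 years.
A 6.2× gap takes log₂(6.2) ≈ 2.63 halvings to close: 2.63 × 11.48 ≈ 30 years.

30 years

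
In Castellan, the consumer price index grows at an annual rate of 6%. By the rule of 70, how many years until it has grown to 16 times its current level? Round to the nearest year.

One doubling takes 70/6 = 11.67 years.
16 = 2^4, so 4 doublings → 47 years.

47 years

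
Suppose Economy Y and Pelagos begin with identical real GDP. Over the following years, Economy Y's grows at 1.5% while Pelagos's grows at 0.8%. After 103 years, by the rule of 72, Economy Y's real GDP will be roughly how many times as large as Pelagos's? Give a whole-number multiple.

Economy Y pulls ahead at 0.7 pp per year, so the ratio doubles every 72/0.7 ≈ 102.86 years.
In 103 years that's 1.00 doublings: 2^1.00 ≈ 2.

roughly 2 times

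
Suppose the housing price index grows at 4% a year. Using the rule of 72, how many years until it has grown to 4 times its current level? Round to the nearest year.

approximately 36 years

One doubling takes 72/4 = 18.00 years.
Getting to 4× needs 2 doublings: 2 × 18.00 ≈ 36 years.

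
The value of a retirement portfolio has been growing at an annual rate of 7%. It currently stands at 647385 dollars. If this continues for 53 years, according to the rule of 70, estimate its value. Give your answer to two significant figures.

around 26000000 dollars

It doubles every 70/7 ≈ 10.00 years, so 53 years is 5.30 doublings.
2^5.30 ≈ 39.40; 647385 × 39.40 ≈ 26000000 dollars.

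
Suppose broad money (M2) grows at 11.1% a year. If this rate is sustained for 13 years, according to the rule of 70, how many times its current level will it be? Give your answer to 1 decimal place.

Doubles every ≈ 6.31 years (70/11.1).
13 years is 2.06 doublings; 2^2.06 ≈ 4.2×.

around 4.2 times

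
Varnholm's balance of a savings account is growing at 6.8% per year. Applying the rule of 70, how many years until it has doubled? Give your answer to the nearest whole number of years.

70/6.8 ≈ 10.29, so it doubles roughly every 10 years.

roughly 10 years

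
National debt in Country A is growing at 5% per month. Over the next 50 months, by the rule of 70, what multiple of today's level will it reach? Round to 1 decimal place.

≈ 11.9 times

Doubles every ≈ 14.00 months (70/5).
50 months is 3.57 doublings; 2^3.57 ≈ 11.9×.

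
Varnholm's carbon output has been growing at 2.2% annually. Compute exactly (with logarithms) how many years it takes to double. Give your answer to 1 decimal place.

31.9 years

t = ln(2) / ln(1 + 0.022) = 0.6931 / 0.021761 ≈ 31.85.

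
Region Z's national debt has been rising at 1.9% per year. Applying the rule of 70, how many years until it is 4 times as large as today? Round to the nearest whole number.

One doubling takes 70/1.9 = 36.84 years.
Getting to 4× needs 2 doublings: 2 × 36.84 ≈ 74 years.

74 years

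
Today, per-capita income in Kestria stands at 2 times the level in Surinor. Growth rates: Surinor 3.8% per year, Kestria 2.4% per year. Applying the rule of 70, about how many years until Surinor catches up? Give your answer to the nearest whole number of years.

50 years

The growth-rate gap is 3.8% − 2.4% = 1.4 percentage points.
So the ratio between them halves every 70/1.4 ≈ 50.00 years.
A 2 times gap closes after 1 halving: 1 × 50.00 ≈ 50 years.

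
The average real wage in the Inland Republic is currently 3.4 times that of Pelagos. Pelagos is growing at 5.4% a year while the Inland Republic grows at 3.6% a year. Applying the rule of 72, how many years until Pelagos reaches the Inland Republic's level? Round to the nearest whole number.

Pelagos gains on the Inland Republic at 5.4% − 3.6% = 1.8 points a year.
At that relative rate the gap halves every 72/1.8 ≈ 40.00 years.
A 3.4 times gap takes log₂(3.4) ≈ 1.77 halvings to close: 1.77 × 40.00 ≈ 71 years.

71 years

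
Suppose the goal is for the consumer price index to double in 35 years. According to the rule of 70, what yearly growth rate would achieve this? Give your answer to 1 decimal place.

70 / 35 ≈ 2.00, so about 2.0% per year.

2.0%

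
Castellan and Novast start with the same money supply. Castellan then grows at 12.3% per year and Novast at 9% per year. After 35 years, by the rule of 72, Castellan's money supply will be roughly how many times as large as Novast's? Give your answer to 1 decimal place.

around 3.0 times

Castellan pulls ahead at 3.3 pp per year, so the ratio doubles every 72/3.3 ≈ 21.82 years.
In 35 years that's 1.60 doublings: 2^1.60 ≈ 3.0.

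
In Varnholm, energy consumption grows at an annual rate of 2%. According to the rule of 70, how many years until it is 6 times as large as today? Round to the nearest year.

roughly 90 years

Doubling time ≈ 70/2 = 35.00 years.
6× is log₂ 6 ≈ 2.58 doublings, so ≈ 2.58 × 35.00 = 90 years.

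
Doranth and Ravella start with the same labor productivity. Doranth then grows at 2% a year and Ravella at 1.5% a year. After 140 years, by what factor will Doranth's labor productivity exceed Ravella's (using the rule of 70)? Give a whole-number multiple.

Rate gap = 2% − 1.5% = 0.5 points.
The ratio doubles every 70/0.5 ≈ 140.00 years.
140/140.00 ≈ 1.00 doublings → ratio ≈ 2^1.00 ≈ 2.

≈ 2 times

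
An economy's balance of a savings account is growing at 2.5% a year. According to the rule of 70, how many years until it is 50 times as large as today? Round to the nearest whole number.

One doubling takes 70/2.5 = 28.00 years.
Reaching 50× takes log₂(50) ≈ 5.64 doublings.
5.64 × 28.00 ≈ 158 years.

about 158 years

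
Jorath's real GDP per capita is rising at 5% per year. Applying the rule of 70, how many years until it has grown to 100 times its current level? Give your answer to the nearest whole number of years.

At 5% it doubles every 70/5 ≈ 14.00 years.
100× is log₂ 100 ≈ 6.64 doublings, so ≈ 6.64 × 14.00 = 93 years.

about 93 years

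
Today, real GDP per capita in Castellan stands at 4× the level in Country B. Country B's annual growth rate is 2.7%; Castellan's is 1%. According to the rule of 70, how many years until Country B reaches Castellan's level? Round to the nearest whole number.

about 82 years

Country B gains on Castellan at 2.7% − 1% = 1.7 points a year.
At that relative rate the gap halves every 70/1.7 ≈ 41.18 years.
A 4× gap closes after 2 halvings: 2 × 41.18 ≈ 82 years.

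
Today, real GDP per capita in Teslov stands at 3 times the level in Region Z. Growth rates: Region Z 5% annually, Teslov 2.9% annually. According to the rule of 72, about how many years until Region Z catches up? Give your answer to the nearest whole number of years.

The growth-rate gap is 5% − 2.9% = 2.1 percentage points.
So the ratio between them halves every 72/2.1 ≈ 34.29 years.
A 3 times gap takes log₂(3) ≈ 1.58 halvings to close: 1.58 × 34.29 ≈ 54 years.

roughly 54 years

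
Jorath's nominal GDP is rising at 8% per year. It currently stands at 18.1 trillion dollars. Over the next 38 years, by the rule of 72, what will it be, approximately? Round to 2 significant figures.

Doubling time ≈ 72/8 = 9.00 years.
38 years is 38/9.00 ≈ 4.22 doublings, a factor of 2^4.22 ≈ 18.64.
18.1 × 18.64 ≈ 340 trillion dollars.

340 trillion dollars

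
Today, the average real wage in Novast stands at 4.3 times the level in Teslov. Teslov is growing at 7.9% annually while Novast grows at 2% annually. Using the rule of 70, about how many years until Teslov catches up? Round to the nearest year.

What matters is the difference: 5.9 pp.
Rule of 70 on the gap: the ratio halves every 70/5.9 ≈ 11.86 years.
A 4.3 times gap takes log₂(4.3) ≈ 2.10 halvings to close: 2.10 × 11.86 ≈ 25 years.

≈ 25 years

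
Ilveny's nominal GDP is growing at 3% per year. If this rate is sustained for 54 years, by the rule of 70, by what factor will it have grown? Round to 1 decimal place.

around 5.0 times

Doubles every ≈ 23.33 years (70/3).
54 years is 2.31 doublings; 2^2.31 ≈ 5.0×.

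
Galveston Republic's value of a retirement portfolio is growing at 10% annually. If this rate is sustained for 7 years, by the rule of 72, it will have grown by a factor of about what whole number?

72/10 ≈ 7.20 years per doubling.
7 years fits 1 doubling: 2^1 = 2.

approximately 2 times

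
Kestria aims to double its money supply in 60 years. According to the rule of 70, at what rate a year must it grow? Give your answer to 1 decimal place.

70 / 60 ≈ 1.17, so about 1.2% a year.

around 1.2% a year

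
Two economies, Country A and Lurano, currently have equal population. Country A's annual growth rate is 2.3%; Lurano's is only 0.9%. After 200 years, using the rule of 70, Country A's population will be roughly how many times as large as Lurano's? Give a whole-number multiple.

approximately 16 times

Country A pulls ahead at 1.4 pp per year, so the ratio doubles every 70/1.4 ≈ 50.00 years.
In 200 years that's 4.00 doublings: 2^4.00 ≈ 16.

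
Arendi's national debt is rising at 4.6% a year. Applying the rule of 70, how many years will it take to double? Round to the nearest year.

At 4.6%, doubling takes about 70/4.6 = 15.22 years.

about 15 years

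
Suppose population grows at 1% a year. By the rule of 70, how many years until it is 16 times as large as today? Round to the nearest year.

One doubling takes 70/1 = 70.00 years.
16 = 2^4, so 4 doublings → 280 years.

around 280 years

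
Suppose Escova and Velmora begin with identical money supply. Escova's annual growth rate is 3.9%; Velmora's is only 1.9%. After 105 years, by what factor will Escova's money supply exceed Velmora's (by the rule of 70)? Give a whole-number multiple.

Escova pulls ahead at 2 pp per year, so the ratio doubles every 70/2 ≈ 35.00 years.
In 105 years that's 3.00 doublings: 2^3.00 ≈ 8.

around 8 times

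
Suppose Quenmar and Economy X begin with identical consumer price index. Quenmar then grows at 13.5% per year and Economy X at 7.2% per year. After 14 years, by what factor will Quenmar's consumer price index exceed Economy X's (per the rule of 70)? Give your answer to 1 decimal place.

≈ 2.4 times

Quenmar pulls ahead at 6.3 pp per year, so the ratio doubles every 70/6.3 ≈ 11.11 years.
In 14 years that's 1.26 doublings: 2^1.26 ≈ 2.4.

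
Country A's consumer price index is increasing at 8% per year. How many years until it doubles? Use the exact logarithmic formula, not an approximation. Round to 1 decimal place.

9.0 years

t = ln(2) / ln(1 + 0.08) = 0.6931 / 0.076961 ≈ 9.01.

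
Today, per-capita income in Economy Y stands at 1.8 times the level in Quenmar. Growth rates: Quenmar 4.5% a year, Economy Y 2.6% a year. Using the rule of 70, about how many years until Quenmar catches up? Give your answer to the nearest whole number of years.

roughly 31 years

Quenmar gains on Economy Y at 4.5% − 2.6% = 1.9 points a year.
At that relative rate the gap halves every 70/1.9 ≈ 36.84 years.
A 1.8 times gap takes log₂(1.8) ≈ 0.85 halvings to close: 0.85 × 36.84 ≈ 31 years.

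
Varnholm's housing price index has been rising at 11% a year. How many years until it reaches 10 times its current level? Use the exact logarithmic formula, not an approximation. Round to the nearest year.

t = ln(10) / ln(1 + 0.11) = 2.3026 / 0.104360 ≈ 22.06.
≈ 22 years.

22 years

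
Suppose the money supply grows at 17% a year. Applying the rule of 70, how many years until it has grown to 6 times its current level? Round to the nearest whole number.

At 17% it doubles every 70/17 ≈ 4.12 years.
6× is log₂ 6 ≈ 2.58 doublings, so ≈ 2.58 × 4.12 = 11 years.

around 11 years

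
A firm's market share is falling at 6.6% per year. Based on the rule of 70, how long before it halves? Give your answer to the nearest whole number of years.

approximately 11 years

Halving time ≈ 70 / 6.6 = 10.61 → 11 years.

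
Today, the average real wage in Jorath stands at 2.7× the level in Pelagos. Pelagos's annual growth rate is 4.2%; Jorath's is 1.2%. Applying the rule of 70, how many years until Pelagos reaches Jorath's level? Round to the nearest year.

Pelagos gains on Jorath at 4.2% − 1.2% = 3 points a year.
At that relative rate the gap halves every 70/3 ≈ 23.33 years.
A 2.7× gap takes log₂(2.7) ≈ 1.43 halvings to close: 1.43 × 23.33 ≈ 33 years.

33 years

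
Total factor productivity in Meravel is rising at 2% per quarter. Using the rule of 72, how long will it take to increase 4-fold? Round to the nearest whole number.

Doubling time ≈ 72/2 = 36.00 quarters.
4 = 2^2, so 2 doublings → 72 quarters.

≈ 72 quarters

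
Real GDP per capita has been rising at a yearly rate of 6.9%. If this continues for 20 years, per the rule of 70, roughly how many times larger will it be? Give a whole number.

4 times

At 6.9% one doubling takes ≈ 10.14 years; 20 years is 2 of them, so ×4.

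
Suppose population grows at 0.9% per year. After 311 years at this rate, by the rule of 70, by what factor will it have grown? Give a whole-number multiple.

70/0.9 ≈ 77.78 years per doubling.
311 years fits 4 doublings: 2^4 = 16.

around 16 times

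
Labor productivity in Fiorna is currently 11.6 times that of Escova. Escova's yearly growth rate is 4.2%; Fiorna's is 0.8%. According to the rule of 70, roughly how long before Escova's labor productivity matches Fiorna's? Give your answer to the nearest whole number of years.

73 years

The growth-rate gap is 4.2% − 0.8% = 3.4 percentage points.
So the ratio between them halves every 70/3.4 ≈ 20.59 years.
An 11.6 times gap takes log₂(11.6) ≈ 3.54 halvings to close: 3.54 × 20.59 ≈ 73 years.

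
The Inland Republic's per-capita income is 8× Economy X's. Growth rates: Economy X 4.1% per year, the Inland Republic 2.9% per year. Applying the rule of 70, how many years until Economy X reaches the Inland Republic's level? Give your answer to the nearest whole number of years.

approximately 175 years

The growth-rate gap is 4.1% − 2.9% = 1.2 percentage points.
So the ratio between them halves every 70/1.2 ≈ 58.33 years.
An 8× gap closes after 3 halvings: 3 × 58.33 ≈ 175 years.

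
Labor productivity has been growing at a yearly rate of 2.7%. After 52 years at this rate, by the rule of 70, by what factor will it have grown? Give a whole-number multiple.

≈ 4 times

Doubling time ≈ 70/2.7 = 25.93 years.
52/25.93 ≈ 2 doublings, so about 2^2 = 4×.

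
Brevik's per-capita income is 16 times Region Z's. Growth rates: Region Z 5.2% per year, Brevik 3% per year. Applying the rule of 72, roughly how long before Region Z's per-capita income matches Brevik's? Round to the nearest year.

The growth-rate gap is 5.2% − 3% = 2.2 percentage points.
So the ratio between them halves every 72/2.2 ≈ 32.73 years.
A 16 times gap closes after 4 halvings: 4 × 32.73 ≈ 131 years.

about 131 years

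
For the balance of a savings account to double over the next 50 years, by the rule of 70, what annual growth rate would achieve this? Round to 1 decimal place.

70 / 50 ≈ 1.40, so about 1.4% annually.

1.4% annually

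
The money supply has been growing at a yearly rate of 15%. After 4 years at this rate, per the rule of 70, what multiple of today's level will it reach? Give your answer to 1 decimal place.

Doubles every ≈ 4.67 years (70/15).
4 years is 0.86 doublings; 2^0.86 ≈ 1.8×.

roughly 1.8 times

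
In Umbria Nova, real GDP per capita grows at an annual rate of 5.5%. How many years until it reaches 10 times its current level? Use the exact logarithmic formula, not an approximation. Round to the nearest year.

43 years

t = ln(10) / ln(1 + 0.055) = 2.3026 / 0.053541 ≈ 43.01.
≈ 43 years.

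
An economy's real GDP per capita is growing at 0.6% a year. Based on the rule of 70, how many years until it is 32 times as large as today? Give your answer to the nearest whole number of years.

One doubling takes 70/0.6 = 116.67 years.
Getting to 32× needs 5 doublings: 5 × 116.67 ≈ 583 years.

583 years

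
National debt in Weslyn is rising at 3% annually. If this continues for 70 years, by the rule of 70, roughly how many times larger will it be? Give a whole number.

70/3 ≈ 23.33 years per doubling.
70 years fits 3 doublings: 2^3 = 8.

around 8 times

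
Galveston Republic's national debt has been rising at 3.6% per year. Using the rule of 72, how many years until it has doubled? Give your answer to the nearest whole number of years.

approximately 20 years

Doubling time ≈ 72 / 3.6 = 20.00 years.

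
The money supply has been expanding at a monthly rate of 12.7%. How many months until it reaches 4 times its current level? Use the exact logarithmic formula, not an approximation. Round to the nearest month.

12 months

t = ln(4) / ln(1 + 0.127) = 1.3863 / 0.119559 ≈ 11.60.
≈ 12 months.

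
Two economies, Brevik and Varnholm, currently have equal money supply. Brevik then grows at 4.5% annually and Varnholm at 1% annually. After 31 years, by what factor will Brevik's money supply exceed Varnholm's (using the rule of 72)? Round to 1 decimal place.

Rate gap = 4.5% − 1% = 3.5 points.
The ratio doubles every 72/3.5 ≈ 20.57 years.
31/20.57 ≈ 1.51 doublings → ratio ≈ 2^1.51 ≈ 2.8.

about 2.8 times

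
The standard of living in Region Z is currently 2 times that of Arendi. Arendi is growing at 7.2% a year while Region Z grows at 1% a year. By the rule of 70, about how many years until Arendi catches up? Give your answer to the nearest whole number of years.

roughly 11 years

Arendi gains on Region Z at 7.2% − 1% = 6.2 points a year.
At that relative rate the gap halves every 70/6.2 ≈ 11.29 years.
A 2 times gap closes after 1 halving: 1 × 11.29 ≈ 11 years.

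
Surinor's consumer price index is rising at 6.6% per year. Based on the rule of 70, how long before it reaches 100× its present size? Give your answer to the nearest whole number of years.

70 years

One doubling takes 70/6.6 = 10.61 years.
Reaching 100× takes log₂(100) ≈ 6.64 doublings.
6.64 × 10.61 ≈ 70 years.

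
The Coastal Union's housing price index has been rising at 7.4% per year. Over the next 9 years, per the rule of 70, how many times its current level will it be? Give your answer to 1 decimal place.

1.9 times

Doubles every ≈ 9.46 years (70/7.4).
9 years is 0.95 doublings; 2^0.95 ≈ 1.9×.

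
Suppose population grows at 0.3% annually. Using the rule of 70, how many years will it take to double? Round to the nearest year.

Doubling time ≈ 70 / 0.3 = 233.33 years.

approximately 233 years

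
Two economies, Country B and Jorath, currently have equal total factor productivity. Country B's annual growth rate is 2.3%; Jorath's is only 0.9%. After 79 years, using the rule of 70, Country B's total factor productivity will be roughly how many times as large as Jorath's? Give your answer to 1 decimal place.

≈ 3.0 times

Only the 1.4-point difference matters.
70/1.4 ≈ 50.00 years per doubling of the ratio; 79 years gives 1.58 doublings, so ≈ 3.0×.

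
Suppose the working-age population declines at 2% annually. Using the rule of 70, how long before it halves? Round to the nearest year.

Falling at 2%, it halves about every 70/2 = 35.00 years.

about 35 years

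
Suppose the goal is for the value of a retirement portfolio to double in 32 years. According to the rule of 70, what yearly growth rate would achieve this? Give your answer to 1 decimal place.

70 / 32 ≈ 2.19, so about 2.2% per year.

roughly 2.2% per year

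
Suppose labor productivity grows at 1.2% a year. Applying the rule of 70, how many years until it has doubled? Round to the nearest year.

58 years

70/1.2 ≈ 58.33, so it doubles roughly every 58 years.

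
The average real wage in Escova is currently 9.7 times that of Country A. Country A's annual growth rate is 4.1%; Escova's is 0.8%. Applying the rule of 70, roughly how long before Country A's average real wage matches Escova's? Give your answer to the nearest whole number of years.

What matters is the difference: 3.3 pp.
Rule of 70 on the gap: the ratio halves every 70/3.3 ≈ 21.21 years.
A 9.7 times gap takes log₂(9.7) ≈ 3.28 halvings to close: 3.28 × 21.21 ≈ 70 years.

about 70 years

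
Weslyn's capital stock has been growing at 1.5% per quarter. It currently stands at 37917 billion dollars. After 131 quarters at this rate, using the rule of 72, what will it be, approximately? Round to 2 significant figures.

about 250000 billion dollars

It doubles every 72/1.5 ≈ 48.00 quarters, so 131 quarters is 2.73 doublings.
2^2.73 ≈ 6.63; 37917 × 6.63 ≈ 250000 billion dollars.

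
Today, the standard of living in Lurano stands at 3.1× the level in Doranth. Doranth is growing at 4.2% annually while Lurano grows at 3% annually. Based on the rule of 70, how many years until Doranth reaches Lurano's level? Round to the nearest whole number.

Doranth gains on Lurano at 4.2% − 3% = 1.2 points a year.
At that relative rate the gap halves every 70/1.2 ≈ 58.33 years.
A 3.1× gap takes log₂(3.1) ≈ 1.63 halvings to close: 1.63 × 58.33 ≈ 95 years.

≈ 95 years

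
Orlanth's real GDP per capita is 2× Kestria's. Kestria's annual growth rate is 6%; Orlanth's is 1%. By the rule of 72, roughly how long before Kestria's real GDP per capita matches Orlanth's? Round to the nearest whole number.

14 years

The growth-rate gap is 6% − 1% = 5 percentage points.
So the ratio between them halves every 72/5 ≈ 14.40 years.
A 2× gap closes after 1 halving: 1 × 14.40 ≈ 14 years.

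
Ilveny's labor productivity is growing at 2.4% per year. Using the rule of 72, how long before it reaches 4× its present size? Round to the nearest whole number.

about 60 years

At 2.4% it doubles every 72/2.4 ≈ 30.00 years.
4 = 2^2, so 2 doublings → 60 years.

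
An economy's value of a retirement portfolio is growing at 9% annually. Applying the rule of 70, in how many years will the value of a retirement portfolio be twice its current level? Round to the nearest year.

roughly 8 years

At 9%, doubling takes about 70/9 = 7.78 years.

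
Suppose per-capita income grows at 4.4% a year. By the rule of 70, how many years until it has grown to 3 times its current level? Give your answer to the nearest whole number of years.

roughly 25 years

One doubling takes 70/4.4 = 15.91 years.
Reaching 3× takes log₂(3) ≈ 1.58 doublings.
1.58 × 15.91 ≈ 25 years.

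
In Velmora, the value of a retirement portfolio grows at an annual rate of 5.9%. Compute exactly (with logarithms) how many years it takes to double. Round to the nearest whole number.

t = ln(2) / ln(1 + 0.059) = 0.6931 / 0.057325 ≈ 12.09.
≈ 12 years.

12 years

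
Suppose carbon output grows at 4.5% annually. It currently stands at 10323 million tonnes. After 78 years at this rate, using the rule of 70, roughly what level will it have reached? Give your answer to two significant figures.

It doubles every 70/4.5 ≈ 15.56 years, so 78 years is 5.01 doublings.
2^5.01 ≈ 32.22; 10323 × 32.22 ≈ 330000 million tonnes.

around 330000 million tonnes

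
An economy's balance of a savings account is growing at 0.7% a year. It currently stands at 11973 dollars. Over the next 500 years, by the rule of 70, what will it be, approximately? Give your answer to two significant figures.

380000 dollars

It doubles every 70/0.7 ≈ 100.00 years, so 500 years is 5.00 doublings.
2^5.00 ≈ 32.00; 11973 × 32.00 ≈ 380000 dollars.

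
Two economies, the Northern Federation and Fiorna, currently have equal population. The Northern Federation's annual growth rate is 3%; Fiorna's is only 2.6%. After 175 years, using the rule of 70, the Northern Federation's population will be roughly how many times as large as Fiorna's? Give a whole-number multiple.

approximately 2 times

Only the 0.4-point difference matters.
70/0.4 ≈ 175.00 years per doubling of the ratio; 175 years gives 1.00 doublings, so ≈ 2×.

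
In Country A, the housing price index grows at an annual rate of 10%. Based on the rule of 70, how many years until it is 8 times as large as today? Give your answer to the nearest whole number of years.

approximately 21 years

At 10% it doubles every 70/10 ≈ 7.00 years.
Getting to 8× needs 3 doublings: 3 × 7.00 ≈ 21 years.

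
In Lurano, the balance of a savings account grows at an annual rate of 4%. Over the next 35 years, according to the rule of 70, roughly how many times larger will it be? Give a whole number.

70/4 ≈ 17.50 years per doubling.
35 years fits 2 doublings: 2^2 = 4.

around 4 times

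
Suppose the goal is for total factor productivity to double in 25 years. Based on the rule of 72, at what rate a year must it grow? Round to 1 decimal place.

2.9% a year

72 / 25 ≈ 2.88, so about 2.9% a year.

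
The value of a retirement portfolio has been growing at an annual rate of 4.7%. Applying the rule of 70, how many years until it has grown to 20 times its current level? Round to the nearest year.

roughly 64 years

Doubling time ≈ 70/4.7 = 14.89 years.
20× is log₂ 20 ≈ 4.32 doublings, so ≈ 4.32 × 14.89 = 64 years.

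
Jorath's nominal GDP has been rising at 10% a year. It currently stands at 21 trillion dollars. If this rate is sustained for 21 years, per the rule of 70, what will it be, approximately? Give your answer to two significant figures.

Doubling time ≈ 70/10 = 7.00 years.
21 years is 21/7.00 ≈ 3.00 doublings, a factor of 2^3.00 ≈ 8.00.
21 × 8.00 ≈ 170 trillion dollars.

roughly 170 trillion dollars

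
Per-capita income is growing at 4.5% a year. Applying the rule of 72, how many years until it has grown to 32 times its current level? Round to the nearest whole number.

One doubling takes 72/4.5 = 16.00 years.
32 = 2^5, so 5 doublings → 80 years.

roughly 80 years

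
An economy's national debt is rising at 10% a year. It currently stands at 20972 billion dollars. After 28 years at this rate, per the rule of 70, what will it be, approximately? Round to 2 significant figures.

about 340000 billion dollars

It doubles every 70/10 ≈ 7.00 years, so 28 years is 4.00 doublings.
2^4.00 ≈ 16.00; 20972 × 16.00 ≈ 340000 billion dollars.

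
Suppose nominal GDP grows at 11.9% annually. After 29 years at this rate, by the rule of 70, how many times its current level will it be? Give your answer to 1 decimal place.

≈ 30.5 times

Doubling time ≈ 70/11.9 = 5.88 years.
29 years / 5.88 ≈ 4.93 doublings → factor 2^4.93 ≈ 30.5.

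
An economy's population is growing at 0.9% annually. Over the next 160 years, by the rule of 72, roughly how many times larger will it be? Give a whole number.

around 4 times

72/0.9 ≈ 80.00 years per doubling.
160 years fits 2 doublings: 2^2 = 4.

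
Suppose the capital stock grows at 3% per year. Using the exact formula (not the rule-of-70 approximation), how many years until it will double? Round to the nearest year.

t = ln(2) / ln(1 + 0.03) = 0.6931 / 0.029559 ≈ 23.45.
≈ 23 years.

23 years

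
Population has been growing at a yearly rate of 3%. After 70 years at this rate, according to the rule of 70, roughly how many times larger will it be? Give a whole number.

At 3% one doubling takes ≈ 23.33 years; 70 years is 3 of them, so ×8.

about 8 times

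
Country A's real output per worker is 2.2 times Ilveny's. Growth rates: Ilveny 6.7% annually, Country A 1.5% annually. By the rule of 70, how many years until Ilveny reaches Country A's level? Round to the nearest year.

What matters is the difference: 5.2 pp.
Rule of 70 on the gap: the ratio halves every 70/5.2 ≈ 13.46 years.
A 2.2 times gap takes log₂(2.2) ≈ 1.14 halvings to close: 1.14 × 13.46 ≈ 15 years.

about 15 years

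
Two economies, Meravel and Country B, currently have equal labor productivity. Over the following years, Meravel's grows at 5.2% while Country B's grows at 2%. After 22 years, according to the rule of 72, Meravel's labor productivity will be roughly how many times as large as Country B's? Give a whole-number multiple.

≈ 2 times

Rate gap = 5.2% − 2% = 3.2 points.
The ratio doubles every 72/3.2 ≈ 22.50 years.
22/22.50 ≈ 0.98 doublings → ratio ≈ 2^0.98 ≈ 2.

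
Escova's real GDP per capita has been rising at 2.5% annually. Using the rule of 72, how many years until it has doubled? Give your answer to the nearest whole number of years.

≈ 29 years

Doubling time ≈ 72 / 2.5 = 28.80 years.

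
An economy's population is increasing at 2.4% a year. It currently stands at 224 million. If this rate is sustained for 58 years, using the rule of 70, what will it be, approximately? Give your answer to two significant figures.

approximately 890 million

It doubles every 70/2.4 ≈ 29.17 years, so 58 years is 1.99 doublings.
2^1.99 ≈ 3.97; 224 × 3.97 ≈ 890 million.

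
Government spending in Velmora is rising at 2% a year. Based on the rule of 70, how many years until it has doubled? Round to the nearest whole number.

35 years

Doubling time ≈ 70 / 2 = 35.00 years.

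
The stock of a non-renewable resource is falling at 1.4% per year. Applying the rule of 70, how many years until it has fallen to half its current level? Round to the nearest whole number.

around 50 years

The rule works in reverse for decay: 70/1.4 ≈ 50.00 years to halve.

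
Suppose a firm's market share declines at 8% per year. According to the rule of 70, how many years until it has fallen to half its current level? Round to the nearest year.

Halving time ≈ 70 / 8 = 8.75 → 9 years.

approximately 9 years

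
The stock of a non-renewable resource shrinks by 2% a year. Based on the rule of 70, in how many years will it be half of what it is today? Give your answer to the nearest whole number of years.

35 years

The rule works in reverse for decay: 70/2 ≈ 35.00 years to halve.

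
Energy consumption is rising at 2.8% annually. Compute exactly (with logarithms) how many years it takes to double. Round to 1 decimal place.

t = ln(2) / ln(1 + 0.028) = 0.6931 / 0.027615 ≈ 25.10.

25.1 years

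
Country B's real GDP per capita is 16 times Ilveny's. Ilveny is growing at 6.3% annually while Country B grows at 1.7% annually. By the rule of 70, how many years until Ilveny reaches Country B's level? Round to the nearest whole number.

The growth-rate gap is 6.3% − 1.7% = 4.6 percentage points.
So the ratio between them halves every 70/4.6 ≈ 15.22 years.
A 16 times gap closes after 4 halvings: 4 × 15.22 ≈ 61 years.

≈ 61 years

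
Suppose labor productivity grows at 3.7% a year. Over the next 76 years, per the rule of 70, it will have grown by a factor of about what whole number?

around 16 times

Doubling time ≈ 70/3.7 = 18.92 years.
76/18.92 ≈ 4 doublings, so about 2^4 = 16×.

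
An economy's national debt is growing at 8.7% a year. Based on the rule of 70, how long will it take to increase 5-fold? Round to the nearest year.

Doubling time ≈ 70/8.7 = 8.05 years.
Reaching 5× takes log₂(5) ≈ 2.32 doublings.
2.32 × 8.05 ≈ 19 years.

approximately 19 years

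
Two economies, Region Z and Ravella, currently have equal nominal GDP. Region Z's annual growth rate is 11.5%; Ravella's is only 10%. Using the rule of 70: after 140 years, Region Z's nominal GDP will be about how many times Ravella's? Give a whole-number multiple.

roughly 8 times

Region Z pulls ahead at 1.5 pp per year, so the ratio doubles every 70/1.5 ≈ 46.67 years.
In 140 years that's 3.00 doublings: 2^3.00 ≈ 8.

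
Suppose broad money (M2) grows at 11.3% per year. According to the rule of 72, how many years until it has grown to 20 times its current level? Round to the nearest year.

Doubling time ≈ 72/11.3 = 6.37 years.
Reaching 20× takes log₂(20) ≈ 4.32 doublings.
4.32 × 6.37 ≈ 28 years.

roughly 28 years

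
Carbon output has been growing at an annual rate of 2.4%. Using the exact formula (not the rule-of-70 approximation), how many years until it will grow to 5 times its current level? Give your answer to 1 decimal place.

67.9 years

t = ln(5) / ln(1 + 0.024) = 1.6094 / 0.023717 ≈ 67.86.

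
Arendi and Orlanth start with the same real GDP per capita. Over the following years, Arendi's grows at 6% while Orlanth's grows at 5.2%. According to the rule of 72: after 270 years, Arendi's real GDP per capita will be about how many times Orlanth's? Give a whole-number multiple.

about 8 times

Arendi pulls ahead at 0.8 pp per year, so the ratio doubles every 72/0.8 ≈ 90.00 years.
In 270 years that's 3.00 doublings: 2^3.00 ≈ 8.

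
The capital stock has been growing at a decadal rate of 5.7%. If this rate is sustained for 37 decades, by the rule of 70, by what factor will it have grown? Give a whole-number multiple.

70/5.7 ≈ 12.28 decades per doubling.
37 decades fits 3 doublings: 2^3 = 8.

around 8 times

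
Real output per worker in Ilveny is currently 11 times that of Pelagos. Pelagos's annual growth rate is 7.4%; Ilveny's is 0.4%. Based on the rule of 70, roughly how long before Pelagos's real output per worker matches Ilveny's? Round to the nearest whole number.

The growth-rate gap is 7.4% − 0.4% = 7 percentage points.
So the ratio between them halves every 70/7 ≈ 10.00 years.
An 11 times gap takes log₂(11) ≈ 3.46 halvings to close: 3.46 × 10.00 ≈ 35 years.

roughly 35 years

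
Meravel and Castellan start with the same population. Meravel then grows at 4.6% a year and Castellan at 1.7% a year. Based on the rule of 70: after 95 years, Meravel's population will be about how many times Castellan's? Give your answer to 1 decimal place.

Meravel pulls ahead at 2.9 pp per year, so the ratio doubles every 70/2.9 ≈ 24.14 years.
In 95 years that's 3.94 doublings: 2^3.94 ≈ 15.3.

around 15.3 times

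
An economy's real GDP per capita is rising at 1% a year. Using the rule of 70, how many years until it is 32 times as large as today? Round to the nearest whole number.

roughly 350 years

One doubling takes 70/1 = 70.00 years.
Getting to 32× needs 5 doublings: 5 × 70.00 ≈ 350 years.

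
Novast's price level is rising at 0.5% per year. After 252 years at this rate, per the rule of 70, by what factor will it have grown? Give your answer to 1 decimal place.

3.5 times

Doubles every ≈ 140.00 years (70/0.5).
252 years is 1.80 doublings; 2^1.80 ≈ 3.5×.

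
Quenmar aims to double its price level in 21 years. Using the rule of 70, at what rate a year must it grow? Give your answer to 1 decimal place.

roughly 3.3% a year

70 / 21 ≈ 3.33, so about 3.3% a year.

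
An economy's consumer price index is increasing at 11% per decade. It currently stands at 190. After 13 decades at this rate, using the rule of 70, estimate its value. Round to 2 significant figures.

≈ 780

It doubles every 70/11 ≈ 6.36 decades, so 13 decades is 2.04 doublings.
2^2.04 ≈ 4.11; 190 × 4.11 ≈ 780.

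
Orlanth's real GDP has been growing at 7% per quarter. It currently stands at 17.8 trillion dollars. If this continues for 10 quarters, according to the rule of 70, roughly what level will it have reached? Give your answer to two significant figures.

roughly 36 trillion dollars

Doubling time ≈ 70/7 = 10.00 quarters.
10 quarters is 10/10.00 ≈ 1.00 doublings, a factor of 2^1.00 ≈ 2.00.
17.8 × 2.00 ≈ 36 trillion dollars.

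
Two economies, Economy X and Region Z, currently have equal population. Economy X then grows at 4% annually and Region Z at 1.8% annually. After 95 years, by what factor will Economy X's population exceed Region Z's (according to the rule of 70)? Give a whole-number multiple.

Rate gap = 4% − 1.8% = 2.2 points.
The ratio doubles every 70/2.2 ≈ 31.82 years.
95/31.82 ≈ 2.99 doublings → ratio ≈ 2^2.99 ≈ 8.

about 8 times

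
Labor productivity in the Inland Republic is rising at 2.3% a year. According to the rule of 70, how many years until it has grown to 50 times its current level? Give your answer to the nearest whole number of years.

Doubling time ≈ 70/2.3 = 30.43 years.
Reaching 50× takes log₂(50) ≈ 5.64 doublings.
5.64 × 30.43 ≈ 172 years.

about 172 years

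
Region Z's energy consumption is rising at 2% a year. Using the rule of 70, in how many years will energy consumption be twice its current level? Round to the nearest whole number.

At 2%, doubling takes about 70/2 = 35.00 years.

≈ 35 years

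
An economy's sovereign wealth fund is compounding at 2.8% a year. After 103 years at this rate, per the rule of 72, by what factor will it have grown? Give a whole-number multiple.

72/2.8 ≈ 25.71 years per doubling.
103 years fits 4 doublings: 2^4 = 16.

roughly 16 times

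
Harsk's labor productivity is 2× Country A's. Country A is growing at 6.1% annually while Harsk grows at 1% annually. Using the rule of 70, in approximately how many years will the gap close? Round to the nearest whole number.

14 years

What matters is the difference: 5.1 pp.
Rule of 70 on the gap: the ratio halves every 70/5.1 ≈ 13.73 years.
A 2× gap closes after 1 halving: 1 × 13.73 ≈ 14 years.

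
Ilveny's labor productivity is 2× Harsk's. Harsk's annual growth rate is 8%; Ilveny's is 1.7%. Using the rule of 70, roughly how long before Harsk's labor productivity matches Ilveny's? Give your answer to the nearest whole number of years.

11 years

What matters is the difference: 6.3 pp.
Rule of 70 on the gap: the ratio halves every 70/6.3 ≈ 11.11 years.
A 2× gap closes after 1 halving: 1 × 11.11 ≈ 11 years.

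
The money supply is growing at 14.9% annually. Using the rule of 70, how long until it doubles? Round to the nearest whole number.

≈ 5 years

70/14.9 ≈ 4.70, so it doubles roughly every 5 years.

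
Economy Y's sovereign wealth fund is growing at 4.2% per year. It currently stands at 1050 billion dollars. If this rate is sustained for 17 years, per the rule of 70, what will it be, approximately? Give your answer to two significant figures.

roughly 2100 billion dollars

It doubles every 70/4.2 ≈ 16.67 years, so 17 years is 1.02 doublings.
2^1.02 ≈ 2.03; 1050 × 2.03 ≈ 2100 billion dollars.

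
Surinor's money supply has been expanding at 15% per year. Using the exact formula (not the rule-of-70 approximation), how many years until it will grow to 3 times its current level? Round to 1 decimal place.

7.9 years

t = ln(3) / ln(1 + 0.15) = 1.0986 / 0.139762 ≈ 7.86.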